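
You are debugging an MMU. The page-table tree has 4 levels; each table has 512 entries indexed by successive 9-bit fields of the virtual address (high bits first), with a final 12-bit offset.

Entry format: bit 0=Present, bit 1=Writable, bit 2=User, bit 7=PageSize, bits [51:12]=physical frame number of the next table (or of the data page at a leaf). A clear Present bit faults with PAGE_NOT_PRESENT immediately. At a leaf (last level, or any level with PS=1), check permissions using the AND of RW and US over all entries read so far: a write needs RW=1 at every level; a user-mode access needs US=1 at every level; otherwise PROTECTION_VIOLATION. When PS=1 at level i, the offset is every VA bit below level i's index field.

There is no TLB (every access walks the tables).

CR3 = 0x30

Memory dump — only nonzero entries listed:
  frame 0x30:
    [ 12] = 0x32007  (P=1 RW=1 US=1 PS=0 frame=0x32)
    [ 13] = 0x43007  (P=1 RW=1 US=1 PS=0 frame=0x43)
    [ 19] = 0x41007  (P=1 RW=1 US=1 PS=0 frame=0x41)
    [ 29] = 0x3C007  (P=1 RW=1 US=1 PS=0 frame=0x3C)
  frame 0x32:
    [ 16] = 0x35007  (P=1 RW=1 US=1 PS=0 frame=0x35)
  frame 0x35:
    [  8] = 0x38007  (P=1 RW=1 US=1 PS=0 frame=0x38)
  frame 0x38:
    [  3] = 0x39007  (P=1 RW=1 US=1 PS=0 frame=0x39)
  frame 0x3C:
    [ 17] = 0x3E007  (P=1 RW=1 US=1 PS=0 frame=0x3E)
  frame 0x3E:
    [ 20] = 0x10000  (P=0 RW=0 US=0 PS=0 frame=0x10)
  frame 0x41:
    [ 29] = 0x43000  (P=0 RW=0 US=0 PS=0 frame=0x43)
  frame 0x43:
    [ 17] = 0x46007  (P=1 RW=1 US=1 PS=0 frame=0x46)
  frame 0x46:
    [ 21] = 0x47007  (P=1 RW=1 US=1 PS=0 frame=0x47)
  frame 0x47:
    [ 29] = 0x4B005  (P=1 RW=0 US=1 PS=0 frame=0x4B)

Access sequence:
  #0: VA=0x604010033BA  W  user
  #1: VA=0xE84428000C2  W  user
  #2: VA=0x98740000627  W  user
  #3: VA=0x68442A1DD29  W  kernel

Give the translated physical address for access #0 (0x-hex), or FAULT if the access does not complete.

Walk each access:
#0 VA=0x604010033BA (w,user):
  lvl0: tbl 0x30, slot 12 ⇒ 0x32007 (P1/RW1/US1/PS0)
  lvl1: tbl 0x32, slot 16 ⇒ 0x35007 (P1/RW1/US1/PS0)
  lvl2: tbl 0x35, slot 8 ⇒ 0x38007 (P1/RW1/US1/PS0)
  lvl3: tbl 0x38, slot 3 ⇒ 0x39007 (P1/RW1/US1/PS0)
  ✓ 0x393BA  — 4 lookups
#1 VA=0xE84428000C2 (w,user):
  lvl0: tbl 0x30, slot 29 ⇒ 0x3C007 (P1/RW1/US1/PS0)
  lvl1: tbl 0x3C, slot 17 ⇒ 0x3E007 (P1/RW1/US1/PS0)
  lvl2: tbl 0x3E, slot 20 ⇒ 0x10000 (P0/RW0/US0/PS0)
  ⇒ fault: PAGE_NOT_PRESENT  — 3 lookups
#2 VA=0x98740000627 (w,user):
  lvl0: tbl 0x30, slot 19 ⇒ 0x41007 (P1/RW1/US1/PS0)
  lvl1: tbl 0x41, slot 29 ⇒ 0x43000 (P0/RW0/US0/PS0)
  ⇒ fault: PAGE_NOT_PRESENT  — 2 lookups
#3 VA=0x68442A1DD29 (w,kernel):
  lvl0: tbl 0x30, slot 13 ⇒ 0x43007 (P1/RW1/US1/PS0)
  lvl1: tbl 0x43, slot 17 ⇒ 0x46007 (P1/RW1/US1/PS0)
  lvl2: tbl 0x46, slot 21 ⇒ 0x47007 (P1/RW1/US1/PS0)
  lvl3: tbl 0x47, slot 29 ⇒ 0x4B005 (P1/RW0/US1/PS0)
  ⇒ fault: PROTECTION_VIOLATION  — 4 lookups

Access #0 PA: 0x393BA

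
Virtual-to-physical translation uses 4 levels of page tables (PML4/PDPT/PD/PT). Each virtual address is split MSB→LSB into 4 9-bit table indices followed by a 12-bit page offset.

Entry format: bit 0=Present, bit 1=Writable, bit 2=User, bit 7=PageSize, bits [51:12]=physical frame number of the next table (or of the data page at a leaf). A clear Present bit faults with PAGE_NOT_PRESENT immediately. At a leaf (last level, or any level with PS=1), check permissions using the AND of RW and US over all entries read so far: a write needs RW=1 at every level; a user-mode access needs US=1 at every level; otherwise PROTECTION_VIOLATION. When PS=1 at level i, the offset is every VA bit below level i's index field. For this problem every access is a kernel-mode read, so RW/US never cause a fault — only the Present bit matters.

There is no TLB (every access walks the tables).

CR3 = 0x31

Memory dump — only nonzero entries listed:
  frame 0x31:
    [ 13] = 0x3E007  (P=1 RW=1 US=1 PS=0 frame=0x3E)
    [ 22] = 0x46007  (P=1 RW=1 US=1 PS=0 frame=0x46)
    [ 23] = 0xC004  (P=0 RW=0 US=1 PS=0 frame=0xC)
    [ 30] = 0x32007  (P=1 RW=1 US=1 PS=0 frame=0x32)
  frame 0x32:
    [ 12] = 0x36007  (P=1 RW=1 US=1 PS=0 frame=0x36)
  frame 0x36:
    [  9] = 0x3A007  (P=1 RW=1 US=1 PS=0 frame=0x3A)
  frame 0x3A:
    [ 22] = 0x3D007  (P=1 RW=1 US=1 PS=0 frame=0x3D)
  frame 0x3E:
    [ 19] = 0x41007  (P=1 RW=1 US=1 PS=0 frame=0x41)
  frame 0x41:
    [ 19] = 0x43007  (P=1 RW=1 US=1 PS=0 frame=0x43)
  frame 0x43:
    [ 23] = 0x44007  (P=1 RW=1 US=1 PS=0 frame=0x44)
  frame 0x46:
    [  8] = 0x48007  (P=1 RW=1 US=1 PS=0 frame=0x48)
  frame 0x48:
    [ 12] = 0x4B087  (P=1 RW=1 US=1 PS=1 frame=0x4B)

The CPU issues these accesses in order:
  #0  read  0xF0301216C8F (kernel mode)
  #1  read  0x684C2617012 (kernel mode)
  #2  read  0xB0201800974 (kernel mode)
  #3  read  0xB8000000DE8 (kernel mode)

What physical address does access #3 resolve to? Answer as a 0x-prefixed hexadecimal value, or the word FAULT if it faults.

Per-access translation:
#0 VA=0xF0301216C8F (r,kernel):
  L0: frame=0x31 idx=30 entry=0x32007 [P=1 RW=1 US=1 PS=0]
  L1: frame=0x32 idx=12 entry=0x36007 [P=1 RW=1 US=1 PS=0]
  L2: frame=0x36 idx=9 entry=0x3A007 [P=1 RW=1 US=1 PS=0]
  L3: frame=0x3A idx=22 entry=0x3D007 [P=1 RW=1 US=1 PS=0]
  → PA=0x3DC8F  (4 entries read)
#1 VA=0x684C2617012 (r,kernel):
  L0: frame=0x31 idx=13 entry=0x3E007 [P=1 RW=1 US=1 PS=0]
  L1: frame=0x3E idx=19 entry=0x41007 [P=1 RW=1 US=1 PS=0]
  L2: frame=0x41 idx=19 entry=0x43007 [P=1 RW=1 US=1 PS=0]
  L3: frame=0x43 idx=23 entry=0x44007 [P=1 RW=1 US=1 PS=0]
  → PA=0x44012  (4 entries read)
#2 VA=0xB0201800974 (r,kernel):
  L0: frame=0x31 idx=22 entry=0x46007 [P=1 RW=1 US=1 PS=0]
  L1: frame=0x46 idx=8 entry=0x48007 [P=1 RW=1 US=1 PS=0]
  L2: frame=0x48 idx=12 entry=0x4B087 [P=1 RW=1 US=1 PS=1]
  → PA=0x4B974 (huge @L2)  (3 entries read)
#3 VA=0xB8000000DE8 (r,kernel):
  L0: frame=0x31 idx=23 entry=0xC004 [P=0 RW=0 US=1 PS=0]
  ✗ PAGE_NOT_PRESENT  [1 reads]

Access #3 PA: FAULT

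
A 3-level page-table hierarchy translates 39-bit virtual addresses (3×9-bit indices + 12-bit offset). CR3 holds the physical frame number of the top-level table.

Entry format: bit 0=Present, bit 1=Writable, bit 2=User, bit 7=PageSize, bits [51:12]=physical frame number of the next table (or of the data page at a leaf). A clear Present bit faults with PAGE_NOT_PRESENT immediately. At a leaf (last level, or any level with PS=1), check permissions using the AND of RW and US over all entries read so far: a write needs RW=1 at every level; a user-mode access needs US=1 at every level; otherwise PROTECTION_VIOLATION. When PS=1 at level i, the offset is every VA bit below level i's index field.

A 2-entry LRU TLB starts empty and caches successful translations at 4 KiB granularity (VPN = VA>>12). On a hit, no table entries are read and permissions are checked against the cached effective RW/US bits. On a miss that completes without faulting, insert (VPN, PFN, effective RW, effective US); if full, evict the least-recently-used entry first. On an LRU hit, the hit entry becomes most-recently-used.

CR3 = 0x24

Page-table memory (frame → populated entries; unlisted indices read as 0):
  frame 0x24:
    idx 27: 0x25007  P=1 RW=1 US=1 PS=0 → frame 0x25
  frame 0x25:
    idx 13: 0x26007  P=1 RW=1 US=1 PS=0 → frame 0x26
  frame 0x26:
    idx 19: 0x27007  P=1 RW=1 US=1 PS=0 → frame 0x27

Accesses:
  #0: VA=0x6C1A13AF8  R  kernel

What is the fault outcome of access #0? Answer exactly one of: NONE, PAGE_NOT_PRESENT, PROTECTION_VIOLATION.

Trace:
#0 VA=0x6C1A13AF8 (r,kernel):
  [0] read 0x24 idx=27: raw=0x25007 flags P=1 W=1 U=1 S=0
  [1] read 0x25 idx=13: raw=0x26007 flags P=1 W=1 U=1 S=0
  [2] read 0x26 idx=19: raw=0x27007 flags P=1 W=1 U=1 S=0
  ⇒ phys 0x27AF8  [3 reads]

Access #0 fault: NONE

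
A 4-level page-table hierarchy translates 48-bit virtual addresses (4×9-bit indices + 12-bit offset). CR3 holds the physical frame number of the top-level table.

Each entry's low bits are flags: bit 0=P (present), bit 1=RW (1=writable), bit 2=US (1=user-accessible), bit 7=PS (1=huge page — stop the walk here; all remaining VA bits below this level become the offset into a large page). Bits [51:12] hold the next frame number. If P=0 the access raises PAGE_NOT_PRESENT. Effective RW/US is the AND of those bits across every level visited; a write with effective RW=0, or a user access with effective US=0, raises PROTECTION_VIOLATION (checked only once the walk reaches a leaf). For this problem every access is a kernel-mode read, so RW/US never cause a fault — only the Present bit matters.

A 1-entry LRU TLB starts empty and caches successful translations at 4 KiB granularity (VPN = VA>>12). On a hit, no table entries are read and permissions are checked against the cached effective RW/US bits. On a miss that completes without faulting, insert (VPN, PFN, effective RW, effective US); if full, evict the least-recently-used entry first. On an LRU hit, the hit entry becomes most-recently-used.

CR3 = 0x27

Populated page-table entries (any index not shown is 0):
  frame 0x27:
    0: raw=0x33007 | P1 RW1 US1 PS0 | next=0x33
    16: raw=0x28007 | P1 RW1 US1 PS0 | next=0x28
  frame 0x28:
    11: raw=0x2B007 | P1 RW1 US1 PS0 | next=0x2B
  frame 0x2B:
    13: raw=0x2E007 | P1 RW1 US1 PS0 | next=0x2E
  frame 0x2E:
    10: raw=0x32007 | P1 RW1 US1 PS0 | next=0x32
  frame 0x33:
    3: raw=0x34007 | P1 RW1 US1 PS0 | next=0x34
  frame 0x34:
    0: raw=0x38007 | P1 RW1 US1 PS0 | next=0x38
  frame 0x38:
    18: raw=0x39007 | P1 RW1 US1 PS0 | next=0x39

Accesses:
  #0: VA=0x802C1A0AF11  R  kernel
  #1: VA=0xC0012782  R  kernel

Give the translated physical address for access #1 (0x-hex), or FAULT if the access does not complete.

Trace:
#0 VA=0x802C1A0AF11 (r,kernel):
  [0] read 0x27 idx=16: raw=0x28007 flags P=1 W=1 U=1 S=0
  [1] read 0x28 idx=11: raw=0x2B007 flags P=1 W=1 U=1 S=0
  [2] read 0x2B idx=13: raw=0x2E007 flags P=1 W=1 U=1 S=0
  [3] read 0x2E idx=10: raw=0x32007 flags P=1 W=1 U=1 S=0
  ⇒ phys 0x32F11  [4 reads]
#1 VA=0xC0012782 (r,kernel):
  [0] read 0x27 idx=0: raw=0x33007 flags P=1 W=1 U=1 S=0
  [1] read 0x33 idx=3: raw=0x34007 flags P=1 W=1 U=1 S=0
  [2] read 0x34 idx=0: raw=0x38007 flags P=1 W=1 U=1 S=0
  [3] read 0x38 idx=18: raw=0x39007 flags P=1 W=1 U=1 S=0
  ⇒ phys 0x39782  [4 reads]

Access #1 PA: 0x39782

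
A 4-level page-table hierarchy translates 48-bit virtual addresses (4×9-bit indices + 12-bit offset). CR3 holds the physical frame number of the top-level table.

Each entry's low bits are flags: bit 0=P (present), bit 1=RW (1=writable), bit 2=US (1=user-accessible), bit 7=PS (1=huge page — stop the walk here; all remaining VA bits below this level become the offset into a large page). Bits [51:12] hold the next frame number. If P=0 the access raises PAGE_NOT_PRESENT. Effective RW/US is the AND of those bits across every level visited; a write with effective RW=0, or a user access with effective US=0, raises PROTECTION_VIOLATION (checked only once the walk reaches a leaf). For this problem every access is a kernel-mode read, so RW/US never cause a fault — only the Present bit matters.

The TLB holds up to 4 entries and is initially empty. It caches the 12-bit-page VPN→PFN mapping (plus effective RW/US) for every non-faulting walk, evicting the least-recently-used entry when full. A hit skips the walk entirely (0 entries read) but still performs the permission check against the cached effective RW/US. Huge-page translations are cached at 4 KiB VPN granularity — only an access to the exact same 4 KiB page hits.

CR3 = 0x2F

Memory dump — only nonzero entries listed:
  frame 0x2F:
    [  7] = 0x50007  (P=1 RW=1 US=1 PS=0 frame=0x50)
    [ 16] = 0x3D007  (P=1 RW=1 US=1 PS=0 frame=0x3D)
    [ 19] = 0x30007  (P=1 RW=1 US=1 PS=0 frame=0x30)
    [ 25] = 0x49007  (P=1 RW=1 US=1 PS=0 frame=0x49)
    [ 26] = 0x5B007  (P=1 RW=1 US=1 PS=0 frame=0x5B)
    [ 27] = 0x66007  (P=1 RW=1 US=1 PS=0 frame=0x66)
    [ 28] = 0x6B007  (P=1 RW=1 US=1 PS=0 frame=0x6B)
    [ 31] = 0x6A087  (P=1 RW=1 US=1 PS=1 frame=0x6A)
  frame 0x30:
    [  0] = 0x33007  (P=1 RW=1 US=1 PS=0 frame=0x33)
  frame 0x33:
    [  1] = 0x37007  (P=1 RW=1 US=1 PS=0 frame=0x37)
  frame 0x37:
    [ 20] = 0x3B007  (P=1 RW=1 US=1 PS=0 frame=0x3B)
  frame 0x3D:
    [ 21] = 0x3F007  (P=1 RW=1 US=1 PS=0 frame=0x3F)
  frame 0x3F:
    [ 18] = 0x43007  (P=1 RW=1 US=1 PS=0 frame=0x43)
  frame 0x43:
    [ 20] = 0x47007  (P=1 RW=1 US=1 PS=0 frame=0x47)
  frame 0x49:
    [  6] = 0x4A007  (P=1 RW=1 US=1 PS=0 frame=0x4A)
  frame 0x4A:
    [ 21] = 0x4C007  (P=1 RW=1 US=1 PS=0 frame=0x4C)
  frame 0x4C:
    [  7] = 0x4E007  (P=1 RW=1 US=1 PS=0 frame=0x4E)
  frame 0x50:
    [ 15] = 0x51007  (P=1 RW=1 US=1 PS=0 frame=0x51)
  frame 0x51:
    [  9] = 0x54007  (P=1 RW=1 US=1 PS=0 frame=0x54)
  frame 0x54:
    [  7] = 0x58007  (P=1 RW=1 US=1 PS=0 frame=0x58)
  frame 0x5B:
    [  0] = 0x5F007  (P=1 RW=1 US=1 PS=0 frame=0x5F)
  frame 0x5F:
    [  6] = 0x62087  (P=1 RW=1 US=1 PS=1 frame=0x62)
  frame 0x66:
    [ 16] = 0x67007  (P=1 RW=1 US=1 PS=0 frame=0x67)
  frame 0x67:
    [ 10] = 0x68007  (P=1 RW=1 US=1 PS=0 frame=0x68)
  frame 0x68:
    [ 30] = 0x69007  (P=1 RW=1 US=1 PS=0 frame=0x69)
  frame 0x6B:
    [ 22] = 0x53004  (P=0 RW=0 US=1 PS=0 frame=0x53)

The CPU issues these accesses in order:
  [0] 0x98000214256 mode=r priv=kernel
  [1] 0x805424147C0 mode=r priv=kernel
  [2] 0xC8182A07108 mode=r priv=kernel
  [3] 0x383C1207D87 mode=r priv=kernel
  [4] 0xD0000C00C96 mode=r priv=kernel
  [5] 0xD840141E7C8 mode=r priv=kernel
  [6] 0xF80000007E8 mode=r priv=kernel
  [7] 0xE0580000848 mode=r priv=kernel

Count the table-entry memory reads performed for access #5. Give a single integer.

Walk each access:
#0 VA=0x98000214256 (r,kernel):
  L0: frame=0x2F idx=19 entry=0x30007 [P=1 RW=1 US=1 PS=0]
  L1: frame=0x30 idx=0 entry=0x33007 [P=1 RW=1 US=1 PS=0]
  L2: frame=0x33 idx=1 entry=0x37007 [P=1 RW=1 US=1 PS=0]
  L3: frame=0x37 idx=20 entry=0x3B007 [P=1 RW=1 US=1 PS=0]
  ⇒ phys 0x3B256  [4 reads]
#1 VA=0x805424147C0 (r,kernel):
  L0: frame=0x2F idx=16 entry=0x3D007 [P=1 RW=1 US=1 PS=0]
  L1: frame=0x3D idx=21 entry=0x3F007 [P=1 RW=1 US=1 PS=0]
  L2: frame=0x3F idx=18 entry=0x43007 [P=1 RW=1 US=1 PS=0]
  L3: frame=0x43 idx=20 entry=0x47007 [P=1 RW=1 US=1 PS=0]
  ⇒ phys 0x477C0  [4 reads]
#2 VA=0xC8182A07108 (r,kernel):
  L0: frame=0x2F idx=25 entry=0x49007 [P=1 RW=1 US=1 PS=0]
  L1: frame=0x49 idx=6 entry=0x4A007 [P=1 RW=1 US=1 PS=0]
  L2: frame=0x4A idx=21 entry=0x4C007 [P=1 RW=1 US=1 PS=0]
  L3: frame=0x4C idx=7 entry=0x4E007 [P=1 RW=1 US=1 PS=0]
  ⇒ phys 0x4E108  [4 reads]
#3 VA=0x383C1207D87 (r,kernel):
  L0: frame=0x2F idx=7 entry=0x50007 [P=1 RW=1 US=1 PS=0]
  L1: frame=0x50 idx=15 entry=0x51007 [P=1 RW=1 US=1 PS=0]
  L2: frame=0x51 idx=9 entry=0x54007 [P=1 RW=1 US=1 PS=0]
  L3: frame=0x54 idx=7 entry=0x58007 [P=1 RW=1 US=1 PS=0]
  ⇒ phys 0x58D87  [4 reads]
#4 VA=0xD0000C00C96 (r,kernel):
  L0: frame=0x2F idx=26 entry=0x5B007 [P=1 RW=1 US=1 PS=0]
  L1: frame=0x5B idx=0 entry=0x5F007 [P=1 RW=1 US=1 PS=0]
  L2: frame=0x5F idx=6 entry=0x62087 [P=1 RW=1 US=1 PS=1]
  ⇒ phys 0x62C96 (huge @L2)  [3 reads]
#5 VA=0xD840141E7C8 (r,kernel):
  L0: frame=0x2F idx=27 entry=0x66007 [P=1 RW=1 US=1 PS=0]
  L1: frame=0x66 idx=16 entry=0x67007 [P=1 RW=1 US=1 PS=0]
  L2: frame=0x67 idx=10 entry=0x68007 [P=1 RW=1 US=1 PS=0]
  L3: frame=0x68 idx=30 entry=0x69007 [P=1 RW=1 US=1 PS=0]
  ⇒ phys 0x697C8  [4 reads]
#6 VA=0xF80000007E8 (r,kernel):
  L0: frame=0x2F idx=31 entry=0x6A087 [P=1 RW=1 US=1 PS=1]
  ⇒ phys 0x6A7E8 (huge @L0)  [1 reads]
#7 VA=0xE0580000848 (r,kernel):
  L0: frame=0x2F idx=28 entry=0x6B007 [P=1 RW=1 US=1 PS=0]
  L1: frame=0x6B idx=22 entry=0x53004 [P=0 RW=0 US=1 PS=0]
  ✗ PAGE_NOT_PRESENT  [2 reads]

Entries read for #5: 4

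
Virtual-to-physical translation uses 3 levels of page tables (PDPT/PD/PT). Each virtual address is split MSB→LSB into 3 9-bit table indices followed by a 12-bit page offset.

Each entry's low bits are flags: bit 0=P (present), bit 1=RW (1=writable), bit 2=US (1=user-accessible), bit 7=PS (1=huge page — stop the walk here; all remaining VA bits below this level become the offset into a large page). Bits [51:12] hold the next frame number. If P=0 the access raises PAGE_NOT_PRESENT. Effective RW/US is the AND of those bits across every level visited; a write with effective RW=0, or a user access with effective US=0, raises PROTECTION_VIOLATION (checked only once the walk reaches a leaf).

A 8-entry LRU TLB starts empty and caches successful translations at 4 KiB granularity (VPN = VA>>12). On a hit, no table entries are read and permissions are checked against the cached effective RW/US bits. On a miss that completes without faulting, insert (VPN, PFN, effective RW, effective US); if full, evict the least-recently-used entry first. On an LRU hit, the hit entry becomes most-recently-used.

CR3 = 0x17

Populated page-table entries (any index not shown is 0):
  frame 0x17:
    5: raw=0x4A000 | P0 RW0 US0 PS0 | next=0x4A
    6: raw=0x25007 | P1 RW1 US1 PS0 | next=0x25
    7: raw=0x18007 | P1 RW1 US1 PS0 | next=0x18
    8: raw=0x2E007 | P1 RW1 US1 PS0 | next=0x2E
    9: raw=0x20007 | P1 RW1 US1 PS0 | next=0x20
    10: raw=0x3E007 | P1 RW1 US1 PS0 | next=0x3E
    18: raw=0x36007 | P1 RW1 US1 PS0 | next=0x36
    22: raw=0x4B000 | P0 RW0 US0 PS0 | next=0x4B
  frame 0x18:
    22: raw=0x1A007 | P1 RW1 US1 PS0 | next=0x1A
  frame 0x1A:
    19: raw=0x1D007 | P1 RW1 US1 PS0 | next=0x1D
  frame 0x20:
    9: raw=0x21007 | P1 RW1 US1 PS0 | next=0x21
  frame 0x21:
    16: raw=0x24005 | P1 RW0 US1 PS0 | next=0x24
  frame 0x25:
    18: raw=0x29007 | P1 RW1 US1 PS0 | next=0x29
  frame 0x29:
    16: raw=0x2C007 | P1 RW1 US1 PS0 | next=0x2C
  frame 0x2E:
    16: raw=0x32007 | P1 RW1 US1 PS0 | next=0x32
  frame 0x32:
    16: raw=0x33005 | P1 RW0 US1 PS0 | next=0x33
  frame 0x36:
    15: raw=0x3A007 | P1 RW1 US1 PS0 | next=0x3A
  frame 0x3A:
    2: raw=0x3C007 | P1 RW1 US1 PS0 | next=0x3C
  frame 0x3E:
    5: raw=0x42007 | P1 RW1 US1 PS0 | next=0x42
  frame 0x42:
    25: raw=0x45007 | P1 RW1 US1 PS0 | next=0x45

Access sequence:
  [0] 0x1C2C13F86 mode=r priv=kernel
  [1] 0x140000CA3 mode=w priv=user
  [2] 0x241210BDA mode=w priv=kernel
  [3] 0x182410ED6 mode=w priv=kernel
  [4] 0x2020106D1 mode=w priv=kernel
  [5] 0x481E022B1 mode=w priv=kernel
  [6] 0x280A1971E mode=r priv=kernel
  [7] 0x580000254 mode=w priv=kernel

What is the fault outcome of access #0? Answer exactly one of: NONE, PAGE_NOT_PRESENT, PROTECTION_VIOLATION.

Walk each access:
#0 VA=0x1C2C13F86 (r,kernel):
  [0] read 0x17 idx=7: raw=0x18007 flags P=1 W=1 U=1 S=0
  [1] read 0x18 idx=22: raw=0x1A007 flags P=1 W=1 U=1 S=0
  [2] read 0x1A idx=19: raw=0x1D007 flags P=1 W=1 U=1 S=0
  → PA=0x1DF86  (3 entries read)
#1 VA=0x140000CA3 (w,user):
  [0] read 0x17 idx=5: raw=0x4A000 flags P=0 W=0 U=0 S=0
  ⇒ fault: PAGE_NOT_PRESENT  — 1 lookups
#2 VA=0x241210BDA (w,kernel):
  [0] read 0x17 idx=9: raw=0x20007 flags P=1 W=1 U=1 S=0
  [1] read 0x20 idx=9: raw=0x21007 flags P=1 W=1 U=1 S=0
  [2] read 0x21 idx=16: raw=0x24005 flags P=1 W=0 U=1 S=0
  ⇒ fault: PROTECTION_VIOLATION  — 3 lookups
#3 VA=0x182410ED6 (w,kernel):
  [0] read 0x17 idx=6: raw=0x25007 flags P=1 W=1 U=1 S=0
  [1] read 0x25 idx=18: raw=0x29007 flags P=1 W=1 U=1 S=0
  [2] read 0x29 idx=16: raw=0x2C007 flags P=1 W=1 U=1 S=0
  → PA=0x2CED6  (3 entries read)
#4 VA=0x2020106D1 (w,kernel):
  [0] read 0x17 idx=8: raw=0x2E007 flags P=1 W=1 U=1 S=0
  [1] read 0x2E idx=16: raw=0x32007 flags P=1 W=1 U=1 S=0
  [2] read 0x32 idx=16: raw=0x33005 flags P=1 W=0 U=1 S=0
  ⇒ fault: PROTECTION_VIOLATION  — 3 lookups
#5 VA=0x481E022B1 (w,kernel):
  [0] read 0x17 idx=18: raw=0x36007 flags P=1 W=1 U=1 S=0
  [1] read 0x36 idx=15: raw=0x3A007 flags P=1 W=1 U=1 S=0
  [2] read 0x3A idx=2: raw=0x3C007 flags P=1 W=1 U=1 S=0
  → PA=0x3C2B1  (3 entries read)
#6 VA=0x280A1971E (r,kernel):
  [0] read 0x17 idx=10: raw=0x3E007 flags P=1 W=1 U=1 S=0
  [1] read 0x3E idx=5: raw=0x42007 flags P=1 W=1 U=1 S=0
  [2] read 0x42 idx=25: raw=0x45007 flags P=1 W=1 U=1 S=0
  → PA=0x4571E  (3 entries read)
#7 VA=0x580000254 (w,kernel):
  [0] read 0x17 idx=22: raw=0x4B000 flags P=0 W=0 U=0 S=0
  ⇒ fault: PAGE_NOT_PRESENT  — 1 lookups

Access #0 fault: NONE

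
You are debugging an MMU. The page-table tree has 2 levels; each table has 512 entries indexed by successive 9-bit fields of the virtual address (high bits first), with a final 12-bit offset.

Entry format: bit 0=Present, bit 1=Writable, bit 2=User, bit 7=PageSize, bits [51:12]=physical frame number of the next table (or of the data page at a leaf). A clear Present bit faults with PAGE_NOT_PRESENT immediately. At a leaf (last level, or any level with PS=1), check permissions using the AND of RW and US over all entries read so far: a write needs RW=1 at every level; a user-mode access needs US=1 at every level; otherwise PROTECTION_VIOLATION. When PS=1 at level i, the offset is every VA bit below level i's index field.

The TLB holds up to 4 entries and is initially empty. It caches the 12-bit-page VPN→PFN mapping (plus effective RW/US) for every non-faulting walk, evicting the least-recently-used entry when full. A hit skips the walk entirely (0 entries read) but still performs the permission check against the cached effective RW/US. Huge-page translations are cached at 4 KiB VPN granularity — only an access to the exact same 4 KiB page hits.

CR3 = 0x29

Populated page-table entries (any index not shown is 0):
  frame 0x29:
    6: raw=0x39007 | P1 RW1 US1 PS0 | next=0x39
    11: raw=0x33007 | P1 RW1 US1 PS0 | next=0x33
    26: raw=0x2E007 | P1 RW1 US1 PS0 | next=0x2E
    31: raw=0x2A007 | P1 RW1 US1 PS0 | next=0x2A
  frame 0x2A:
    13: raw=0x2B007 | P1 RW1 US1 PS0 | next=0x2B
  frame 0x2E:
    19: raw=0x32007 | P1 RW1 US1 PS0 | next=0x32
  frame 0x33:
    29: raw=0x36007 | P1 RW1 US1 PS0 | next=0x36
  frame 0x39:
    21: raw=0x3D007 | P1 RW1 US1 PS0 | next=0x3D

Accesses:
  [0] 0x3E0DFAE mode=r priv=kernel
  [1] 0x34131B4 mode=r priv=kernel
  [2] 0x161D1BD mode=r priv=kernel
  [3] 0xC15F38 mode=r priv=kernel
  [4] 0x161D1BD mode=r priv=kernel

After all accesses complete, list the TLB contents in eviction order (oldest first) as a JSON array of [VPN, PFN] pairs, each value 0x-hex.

Trace:
#0 VA=0x3E0DFAE (r,kernel):
  [0] read 0x29 idx=31: raw=0x2A007 flags P=1 W=1 U=1 S=0
  [1] read 0x2A idx=13: raw=0x2B007 flags P=1 W=1 U=1 S=0
  ✓ 0x2BFAE  — 2 lookups
#1 VA=0x34131B4 (r,kernel):
  [0] read 0x29 idx=26: raw=0x2E007 flags P=1 W=1 U=1 S=0
  [1] read 0x2E idx=19: raw=0x32007 flags P=1 W=1 U=1 S=0
  ✓ 0x321B4  — 2 lookups
#2 VA=0x161D1BD (r,kernel):
  [0] read 0x29 idx=11: raw=0x33007 flags P=1 W=1 U=1 S=0
  [1] read 0x33 idx=29: raw=0x36007 flags P=1 W=1 U=1 S=0
  ✓ 0x361BD  — 2 lookups
#3 VA=0xC15F38 (r,kernel):
  [0] read 0x29 idx=6: raw=0x39007 flags P=1 W=1 U=1 S=0
  [1] read 0x39 idx=21: raw=0x3D007 flags P=1 W=1 U=1 S=0
  ✓ 0x3DF38  — 2 lookups
#4 VA=0x161D1BD (r,kernel):
  TLB hit vpn=0x161D → PA=0x361BD

TLB: [["0x3E0D", "0x2B"], ["0x3413", "0x32"], ["0xC15", "0x3D"], ["0x161D", "0x36"]]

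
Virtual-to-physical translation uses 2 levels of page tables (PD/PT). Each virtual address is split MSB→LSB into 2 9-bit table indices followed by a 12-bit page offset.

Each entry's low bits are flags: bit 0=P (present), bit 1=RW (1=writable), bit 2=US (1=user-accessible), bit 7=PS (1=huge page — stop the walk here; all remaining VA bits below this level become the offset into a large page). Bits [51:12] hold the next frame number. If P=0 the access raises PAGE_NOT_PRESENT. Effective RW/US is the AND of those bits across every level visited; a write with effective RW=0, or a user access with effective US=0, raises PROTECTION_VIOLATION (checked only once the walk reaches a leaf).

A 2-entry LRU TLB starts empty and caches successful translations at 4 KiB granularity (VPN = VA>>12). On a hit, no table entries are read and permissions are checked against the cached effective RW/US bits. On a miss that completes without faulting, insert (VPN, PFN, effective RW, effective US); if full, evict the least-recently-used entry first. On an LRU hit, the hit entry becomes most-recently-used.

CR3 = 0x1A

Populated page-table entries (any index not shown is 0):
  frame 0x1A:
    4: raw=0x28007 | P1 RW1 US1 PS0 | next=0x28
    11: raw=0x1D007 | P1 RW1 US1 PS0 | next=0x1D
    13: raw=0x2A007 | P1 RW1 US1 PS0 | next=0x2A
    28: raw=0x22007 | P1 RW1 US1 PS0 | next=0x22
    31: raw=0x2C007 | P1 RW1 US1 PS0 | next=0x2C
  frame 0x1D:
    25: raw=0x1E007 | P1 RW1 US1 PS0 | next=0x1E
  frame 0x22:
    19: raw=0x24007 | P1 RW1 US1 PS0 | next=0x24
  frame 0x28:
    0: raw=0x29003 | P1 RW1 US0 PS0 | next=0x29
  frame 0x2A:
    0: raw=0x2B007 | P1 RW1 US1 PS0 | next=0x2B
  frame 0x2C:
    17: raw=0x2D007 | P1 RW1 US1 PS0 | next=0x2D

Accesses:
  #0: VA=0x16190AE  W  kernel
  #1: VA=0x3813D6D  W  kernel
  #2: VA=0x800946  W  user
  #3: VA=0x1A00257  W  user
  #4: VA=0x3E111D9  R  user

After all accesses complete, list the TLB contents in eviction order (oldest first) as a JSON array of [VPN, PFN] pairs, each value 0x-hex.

Walk each access:
#0 VA=0x16190AE (w,kernel):
  [0] read 0x1A idx=11: raw=0x1D007 flags P=1 W=1 U=1 S=0
  [1] read 0x1D idx=25: raw=0x1E007 flags P=1 W=1 U=1 S=0
  ⇒ phys 0x1E0AE  [2 reads]
#1 VA=0x3813D6D (w,kernel):
  [0] read 0x1A idx=28: raw=0x22007 flags P=1 W=1 U=1 S=0
  [1] read 0x22 idx=19: raw=0x24007 flags P=1 W=1 U=1 S=0
  ⇒ phys 0x24D6D  [2 reads]
#2 VA=0x800946 (w,user):
  [0] read 0x1A idx=4: raw=0x28007 flags P=1 W=1 U=1 S=0
  [1] read 0x28 idx=0: raw=0x29003 flags P=1 W=1 U=0 S=0
  → PROTECTION_VIOLATION  (2 entries read)
#3 VA=0x1A00257 (w,user):
  [0] read 0x1A idx=13: raw=0x2A007 flags P=1 W=1 U=1 S=0
  [1] read 0x2A idx=0: raw=0x2B007 flags P=1 W=1 U=1 S=0
  ⇒ phys 0x2B257  [2 reads]
#4 VA=0x3E111D9 (r,user):
  [0] read 0x1A idx=31: raw=0x2C007 flags P=1 W=1 U=1 S=0
  [1] read 0x2C idx=17: raw=0x2D007 flags P=1 W=1 U=1 S=0
  ⇒ phys 0x2D1D9  [2 reads]

TLB: [["0x1A00", "0x2B"], ["0x3E11", "0x2D"]]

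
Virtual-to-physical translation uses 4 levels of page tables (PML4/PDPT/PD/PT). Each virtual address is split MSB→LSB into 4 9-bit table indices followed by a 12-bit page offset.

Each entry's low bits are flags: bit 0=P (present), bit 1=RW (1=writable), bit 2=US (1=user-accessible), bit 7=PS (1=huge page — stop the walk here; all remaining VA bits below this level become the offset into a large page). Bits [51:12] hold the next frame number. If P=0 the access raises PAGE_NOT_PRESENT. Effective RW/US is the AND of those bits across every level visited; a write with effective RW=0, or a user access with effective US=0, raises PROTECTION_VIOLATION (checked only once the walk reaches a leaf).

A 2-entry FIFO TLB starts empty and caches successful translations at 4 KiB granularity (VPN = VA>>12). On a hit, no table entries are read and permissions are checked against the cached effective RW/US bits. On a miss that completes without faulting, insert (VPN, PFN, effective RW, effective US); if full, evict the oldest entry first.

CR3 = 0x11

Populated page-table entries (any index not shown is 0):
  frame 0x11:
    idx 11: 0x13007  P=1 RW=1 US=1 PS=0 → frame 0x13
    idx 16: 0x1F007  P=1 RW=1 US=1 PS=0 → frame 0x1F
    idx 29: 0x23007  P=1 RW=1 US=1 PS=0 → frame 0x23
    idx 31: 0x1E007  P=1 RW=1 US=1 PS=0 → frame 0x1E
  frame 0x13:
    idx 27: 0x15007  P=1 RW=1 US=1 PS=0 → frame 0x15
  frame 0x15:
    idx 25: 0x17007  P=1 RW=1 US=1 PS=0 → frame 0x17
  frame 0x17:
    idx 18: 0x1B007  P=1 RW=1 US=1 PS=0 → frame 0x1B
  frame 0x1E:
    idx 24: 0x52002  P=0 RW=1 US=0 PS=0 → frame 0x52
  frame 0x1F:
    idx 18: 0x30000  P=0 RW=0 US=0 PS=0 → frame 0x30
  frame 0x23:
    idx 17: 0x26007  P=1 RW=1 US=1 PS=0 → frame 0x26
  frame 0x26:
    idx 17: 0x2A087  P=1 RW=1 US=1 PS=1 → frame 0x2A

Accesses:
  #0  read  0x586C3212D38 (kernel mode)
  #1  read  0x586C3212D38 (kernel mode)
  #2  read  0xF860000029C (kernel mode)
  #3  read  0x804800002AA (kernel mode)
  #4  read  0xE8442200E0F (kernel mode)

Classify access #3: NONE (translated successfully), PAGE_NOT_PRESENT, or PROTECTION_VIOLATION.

Walk each access:
#0 VA=0x586C3212D38 (r,kernel):
  lvl0: tbl 0x11, slot 11 ⇒ 0x13007 (P1/RW1/US1/PS0)
  lvl1: tbl 0x13, slot 27 ⇒ 0x15007 (P1/RW1/US1/PS0)
  lvl2: tbl 0x15, slot 25 ⇒ 0x17007 (P1/RW1/US1/PS0)
  lvl3: tbl 0x17, slot 18 ⇒ 0x1B007 (P1/RW1/US1/PS0)
  ⇒ phys 0x1BD38  [4 reads]
#1 VA=0x586C3212D38 (r,kernel):
  TLB hit vpn=0x586C3212 → PA=0x1BD38
#2 VA=0xF860000029C (r,kernel):
  lvl0: tbl 0x11, slot 31 ⇒ 0x1E007 (P1/RW1/US1/PS0)
  lvl1: tbl 0x1E, slot 24 ⇒ 0x52002 (P0/RW1/US0/PS0)
  ✗ PAGE_NOT_PRESENT  [2 reads]
#3 VA=0x804800002AA (r,kernel):
  lvl0: tbl 0x11, slot 16 ⇒ 0x1F007 (P1/RW1/US1/PS0)
  lvl1: tbl 0x1F, slot 18 ⇒ 0x30000 (P0/RW0/US0/PS0)
  ✗ PAGE_NOT_PRESENT  [2 reads]
#4 VA=0xE8442200E0F (r,kernel):
  lvl0: tbl 0x11, slot 29 ⇒ 0x23007 (P1/RW1/US1/PS0)
  lvl1: tbl 0x23, slot 17 ⇒ 0x26007 (P1/RW1/US1/PS0)
  lvl2: tbl 0x26, slot 17 ⇒ 0x2A087 (P1/RW1/US1/PS1)
  ⇒ phys 0x2AE0F (huge @L2)  [3 reads]

Access #3 fault: PAGE_NOT_PRESENT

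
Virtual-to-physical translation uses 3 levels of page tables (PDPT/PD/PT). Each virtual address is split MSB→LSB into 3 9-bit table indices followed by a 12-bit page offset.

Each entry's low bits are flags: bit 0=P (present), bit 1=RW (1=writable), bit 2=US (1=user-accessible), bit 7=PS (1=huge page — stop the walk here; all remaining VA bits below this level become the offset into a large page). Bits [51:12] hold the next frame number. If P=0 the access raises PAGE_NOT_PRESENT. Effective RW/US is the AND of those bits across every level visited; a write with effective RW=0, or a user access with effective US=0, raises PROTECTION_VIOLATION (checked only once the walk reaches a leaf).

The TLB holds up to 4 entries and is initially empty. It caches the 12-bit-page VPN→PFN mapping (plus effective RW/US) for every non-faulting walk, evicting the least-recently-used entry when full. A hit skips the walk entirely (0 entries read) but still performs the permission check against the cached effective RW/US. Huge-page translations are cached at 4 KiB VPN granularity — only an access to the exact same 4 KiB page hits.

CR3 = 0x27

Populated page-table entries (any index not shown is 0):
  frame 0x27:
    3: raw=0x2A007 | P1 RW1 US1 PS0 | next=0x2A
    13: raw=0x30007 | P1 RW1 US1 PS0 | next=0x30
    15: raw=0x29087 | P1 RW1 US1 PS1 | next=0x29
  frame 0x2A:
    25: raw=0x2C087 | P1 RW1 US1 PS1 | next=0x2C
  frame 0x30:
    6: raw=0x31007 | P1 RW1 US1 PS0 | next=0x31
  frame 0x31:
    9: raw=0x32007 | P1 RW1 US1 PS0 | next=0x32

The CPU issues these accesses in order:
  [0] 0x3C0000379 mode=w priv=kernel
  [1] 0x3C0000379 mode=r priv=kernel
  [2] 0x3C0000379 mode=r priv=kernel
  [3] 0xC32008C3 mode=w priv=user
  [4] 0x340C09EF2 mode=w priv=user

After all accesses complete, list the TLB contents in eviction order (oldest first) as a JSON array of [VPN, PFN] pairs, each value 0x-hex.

Trace:
#0 VA=0x3C0000379 (w,kernel):
  [0] read 0x27 idx=15: raw=0x29087 flags P=1 W=1 U=1 S=1
  ✓ 0x29379 (huge @L0)  — 1 lookups
#1 VA=0x3C0000379 (r,kernel):
  TLB hit vpn=0x3C0000 → PA=0x29379
#2 VA=0x3C0000379 (r,kernel):
  TLB hit vpn=0x3C0000 → PA=0x29379
#3 VA=0xC32008C3 (w,user):
  [0] read 0x27 idx=3: raw=0x2A007 flags P=1 W=1 U=1 S=0
  [1] read 0x2A idx=25: raw=0x2C087 flags P=1 W=1 U=1 S=1
  ✓ 0x2C8C3 (huge @L1)  — 2 lookups
#4 VA=0x340C09EF2 (w,user):
  [0] read 0x27 idx=13: raw=0x30007 flags P=1 W=1 U=1 S=0
  [1] read 0x30 idx=6: raw=0x31007 flags P=1 W=1 U=1 S=0
  [2] read 0x31 idx=9: raw=0x32007 flags P=1 W=1 U=1 S=0
  ✓ 0x32EF2  — 3 lookups

TLB: [["0x3C0000", "0x29"], ["0xC3200", "0x2C"], ["0x340C09", "0x32"]]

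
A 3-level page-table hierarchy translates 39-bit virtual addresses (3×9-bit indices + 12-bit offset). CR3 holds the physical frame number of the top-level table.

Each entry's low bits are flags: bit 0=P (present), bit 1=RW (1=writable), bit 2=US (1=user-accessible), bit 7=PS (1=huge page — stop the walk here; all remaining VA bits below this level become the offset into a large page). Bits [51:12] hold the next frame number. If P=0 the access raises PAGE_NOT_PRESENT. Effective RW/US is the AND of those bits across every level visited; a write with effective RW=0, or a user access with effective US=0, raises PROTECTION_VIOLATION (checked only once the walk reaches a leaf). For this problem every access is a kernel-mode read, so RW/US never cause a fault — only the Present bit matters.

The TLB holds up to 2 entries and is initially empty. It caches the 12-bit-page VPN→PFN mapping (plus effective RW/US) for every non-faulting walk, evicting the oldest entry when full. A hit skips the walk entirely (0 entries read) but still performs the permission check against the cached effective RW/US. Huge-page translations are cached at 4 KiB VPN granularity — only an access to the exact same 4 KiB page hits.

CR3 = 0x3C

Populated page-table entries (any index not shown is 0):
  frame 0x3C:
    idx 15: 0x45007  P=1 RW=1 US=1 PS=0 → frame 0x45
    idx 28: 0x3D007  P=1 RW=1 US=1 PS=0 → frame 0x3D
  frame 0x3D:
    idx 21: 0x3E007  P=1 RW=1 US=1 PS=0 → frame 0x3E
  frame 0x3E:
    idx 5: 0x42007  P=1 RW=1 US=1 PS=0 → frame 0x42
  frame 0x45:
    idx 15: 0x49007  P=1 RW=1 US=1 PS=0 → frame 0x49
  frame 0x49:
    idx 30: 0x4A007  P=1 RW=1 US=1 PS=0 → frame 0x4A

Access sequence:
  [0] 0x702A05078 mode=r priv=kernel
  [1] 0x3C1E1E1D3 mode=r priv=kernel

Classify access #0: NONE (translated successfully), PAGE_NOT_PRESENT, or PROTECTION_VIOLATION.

Walk each access:
#0 VA=0x702A05078 (r,kernel):
  [0] read 0x3C idx=28: raw=0x3D007 flags P=1 W=1 U=1 S=0
  [1] read 0x3D idx=21: raw=0x3E007 flags P=1 W=1 U=1 S=0
  [2] read 0x3E idx=5: raw=0x42007 flags P=1 W=1 U=1 S=0
  ✓ 0x42078  — 3 lookups
#1 VA=0x3C1E1E1D3 (r,kernel):
  [0] read 0x3C idx=15: raw=0x45007 flags P=1 W=1 U=1 S=0
  [1] read 0x45 idx=15: raw=0x49007 flags P=1 W=1 U=1 S=0
  [2] read 0x49 idx=30: raw=0x4A007 flags P=1 W=1 U=1 S=0
  ✓ 0x4A1D3  — 3 lookups

Access #0 fault: NONE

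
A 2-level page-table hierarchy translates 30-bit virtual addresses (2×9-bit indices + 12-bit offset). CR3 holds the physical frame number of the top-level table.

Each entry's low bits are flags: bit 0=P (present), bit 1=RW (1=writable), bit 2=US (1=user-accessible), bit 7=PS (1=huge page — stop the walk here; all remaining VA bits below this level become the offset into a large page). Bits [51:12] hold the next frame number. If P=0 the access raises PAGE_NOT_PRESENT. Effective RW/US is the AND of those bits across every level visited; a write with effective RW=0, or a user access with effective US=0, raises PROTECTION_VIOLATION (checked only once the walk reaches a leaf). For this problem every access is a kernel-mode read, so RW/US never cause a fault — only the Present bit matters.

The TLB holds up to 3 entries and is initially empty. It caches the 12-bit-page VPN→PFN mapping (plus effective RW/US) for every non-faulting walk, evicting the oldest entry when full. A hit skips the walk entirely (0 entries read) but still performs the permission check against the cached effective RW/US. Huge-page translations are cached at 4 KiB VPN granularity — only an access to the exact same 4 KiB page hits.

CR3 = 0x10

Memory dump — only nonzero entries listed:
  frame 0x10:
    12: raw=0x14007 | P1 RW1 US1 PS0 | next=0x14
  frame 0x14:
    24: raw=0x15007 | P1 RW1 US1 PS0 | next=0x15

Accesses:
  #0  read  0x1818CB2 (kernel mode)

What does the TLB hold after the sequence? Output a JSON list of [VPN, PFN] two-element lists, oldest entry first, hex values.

Trace:
#0 VA=0x1818CB2 (r,kernel):
  lvl0: tbl 0x10, slot 12 ⇒ 0x14007 (P1/RW1/US1/PS0)
  lvl1: tbl 0x14, slot 24 ⇒ 0x15007 (P1/RW1/US1/PS0)
  ⇒ phys 0x15CB2  [2 reads]

TLB: [["0x1818", "0x15"]]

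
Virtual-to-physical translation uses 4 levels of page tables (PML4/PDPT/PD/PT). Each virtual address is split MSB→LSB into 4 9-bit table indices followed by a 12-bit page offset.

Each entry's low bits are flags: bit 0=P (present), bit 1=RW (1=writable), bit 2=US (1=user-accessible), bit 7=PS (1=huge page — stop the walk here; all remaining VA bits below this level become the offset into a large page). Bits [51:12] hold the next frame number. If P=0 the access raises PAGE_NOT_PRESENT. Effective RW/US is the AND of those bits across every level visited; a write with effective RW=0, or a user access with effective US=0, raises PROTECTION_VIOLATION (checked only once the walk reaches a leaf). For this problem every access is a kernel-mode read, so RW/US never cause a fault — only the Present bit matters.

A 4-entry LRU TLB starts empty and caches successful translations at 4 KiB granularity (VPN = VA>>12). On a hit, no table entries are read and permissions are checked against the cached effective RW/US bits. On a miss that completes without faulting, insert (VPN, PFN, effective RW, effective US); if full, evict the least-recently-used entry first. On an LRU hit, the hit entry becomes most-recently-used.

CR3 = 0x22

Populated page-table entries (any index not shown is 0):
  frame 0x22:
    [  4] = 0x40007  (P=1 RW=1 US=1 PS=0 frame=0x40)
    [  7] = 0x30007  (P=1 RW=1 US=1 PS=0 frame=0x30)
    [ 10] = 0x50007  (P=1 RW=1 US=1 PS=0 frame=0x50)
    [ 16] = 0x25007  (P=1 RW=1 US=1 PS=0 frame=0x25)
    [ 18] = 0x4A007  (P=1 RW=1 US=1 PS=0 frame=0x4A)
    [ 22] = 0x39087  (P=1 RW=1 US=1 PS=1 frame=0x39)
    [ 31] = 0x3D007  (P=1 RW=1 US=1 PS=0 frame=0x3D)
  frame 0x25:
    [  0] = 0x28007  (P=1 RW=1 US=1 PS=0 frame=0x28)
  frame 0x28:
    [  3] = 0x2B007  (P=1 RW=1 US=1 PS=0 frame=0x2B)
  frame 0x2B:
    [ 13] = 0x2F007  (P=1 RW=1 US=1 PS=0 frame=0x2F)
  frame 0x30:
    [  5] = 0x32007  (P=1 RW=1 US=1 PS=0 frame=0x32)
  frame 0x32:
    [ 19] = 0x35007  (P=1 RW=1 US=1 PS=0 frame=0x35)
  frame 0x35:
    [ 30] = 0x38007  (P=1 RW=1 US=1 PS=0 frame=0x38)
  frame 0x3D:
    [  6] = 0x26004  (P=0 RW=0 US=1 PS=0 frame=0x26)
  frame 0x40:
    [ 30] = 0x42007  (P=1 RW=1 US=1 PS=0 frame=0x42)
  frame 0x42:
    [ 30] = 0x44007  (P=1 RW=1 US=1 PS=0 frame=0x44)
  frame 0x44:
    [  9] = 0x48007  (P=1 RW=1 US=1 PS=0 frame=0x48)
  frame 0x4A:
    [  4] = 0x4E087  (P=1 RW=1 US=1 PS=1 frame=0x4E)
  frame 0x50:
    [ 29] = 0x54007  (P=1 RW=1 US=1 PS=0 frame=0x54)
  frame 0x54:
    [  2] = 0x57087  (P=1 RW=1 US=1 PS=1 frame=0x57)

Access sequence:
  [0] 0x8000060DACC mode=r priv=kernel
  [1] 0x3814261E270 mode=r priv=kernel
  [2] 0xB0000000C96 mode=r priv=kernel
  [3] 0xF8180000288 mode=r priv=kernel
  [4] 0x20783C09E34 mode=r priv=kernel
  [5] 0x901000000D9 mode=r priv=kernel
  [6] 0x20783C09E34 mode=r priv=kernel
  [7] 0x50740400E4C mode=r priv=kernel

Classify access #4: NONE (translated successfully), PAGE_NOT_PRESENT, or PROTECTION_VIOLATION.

Trace:
#0 VA=0x8000060DACC (r,kernel):
  L0 @0x22[16] → 0x25007  P=1,RW=1,US=1,PS=0
  L1 @0x25[0] → 0x28007  P=1,RW=1,US=1,PS=0
  L2 @0x28[3] → 0x2B007  P=1,RW=1,US=1,PS=0
  L3 @0x2B[13] → 0x2F007  P=1,RW=1,US=1,PS=0
  ✓ 0x2FACC  — 4 lookups
#1 VA=0x3814261E270 (r,kernel):
  L0 @0x22[7] → 0x30007  P=1,RW=1,US=1,PS=0
  L1 @0x30[5] → 0x32007  P=1,RW=1,US=1,PS=0
  L2 @0x32[19] → 0x35007  P=1,RW=1,US=1,PS=0
  L3 @0x35[30] → 0x38007  P=1,RW=1,US=1,PS=0
  ✓ 0x38270  — 4 lookups
#2 VA=0xB0000000C96 (r,kernel):
  L0 @0x22[22] → 0x39087  P=1,RW=1,US=1,PS=1
  ✓ 0x39C96 (huge @L0)  — 1 lookups
#3 VA=0xF8180000288 (r,kernel):
  L0 @0x22[31] → 0x3D007  P=1,RW=1,US=1,PS=0
  L1 @0x3D[6] → 0x26004  P=0,RW=0,US=1,PS=0
  ⇒ fault: PAGE_NOT_PRESENT  — 2 lookups
#4 VA=0x20783C09E34 (r,kernel):
  L0 @0x22[4] → 0x40007  P=1,RW=1,US=1,PS=0
  L1 @0x40[30] → 0x42007  P=1,RW=1,US=1,PS=0
  L2 @0x42[30] → 0x44007  P=1,RW=1,US=1,PS=0
  L3 @0x44[9] → 0x48007  P=1,RW=1,US=1,PS=0
  ✓ 0x48E34  — 4 lookups
#5 VA=0x901000000D9 (r,kernel):
  L0 @0x22[18] → 0x4A007  P=1,RW=1,US=1,PS=0
  L1 @0x4A[4] → 0x4E087  P=1,RW=1,US=1,PS=1
  ✓ 0x4E0D9 (huge @L1)  — 2 lookups
#6 VA=0x20783C09E34 (r,kernel):
  TLB hit vpn=0x20783C09 → PA=0x48E34
#7 VA=0x50740400E4C (r,kernel):
  L0 @0x22[10] → 0x50007  P=1,RW=1,US=1,PS=0
  L1 @0x50[29] → 0x54007  P=1,RW=1,US=1,PS=0
  L2 @0x54[2] → 0x57087  P=1,RW=1,US=1,PS=1
  ✓ 0x57E4C (huge @L2)  — 3 lookups

Access #4 fault: NONE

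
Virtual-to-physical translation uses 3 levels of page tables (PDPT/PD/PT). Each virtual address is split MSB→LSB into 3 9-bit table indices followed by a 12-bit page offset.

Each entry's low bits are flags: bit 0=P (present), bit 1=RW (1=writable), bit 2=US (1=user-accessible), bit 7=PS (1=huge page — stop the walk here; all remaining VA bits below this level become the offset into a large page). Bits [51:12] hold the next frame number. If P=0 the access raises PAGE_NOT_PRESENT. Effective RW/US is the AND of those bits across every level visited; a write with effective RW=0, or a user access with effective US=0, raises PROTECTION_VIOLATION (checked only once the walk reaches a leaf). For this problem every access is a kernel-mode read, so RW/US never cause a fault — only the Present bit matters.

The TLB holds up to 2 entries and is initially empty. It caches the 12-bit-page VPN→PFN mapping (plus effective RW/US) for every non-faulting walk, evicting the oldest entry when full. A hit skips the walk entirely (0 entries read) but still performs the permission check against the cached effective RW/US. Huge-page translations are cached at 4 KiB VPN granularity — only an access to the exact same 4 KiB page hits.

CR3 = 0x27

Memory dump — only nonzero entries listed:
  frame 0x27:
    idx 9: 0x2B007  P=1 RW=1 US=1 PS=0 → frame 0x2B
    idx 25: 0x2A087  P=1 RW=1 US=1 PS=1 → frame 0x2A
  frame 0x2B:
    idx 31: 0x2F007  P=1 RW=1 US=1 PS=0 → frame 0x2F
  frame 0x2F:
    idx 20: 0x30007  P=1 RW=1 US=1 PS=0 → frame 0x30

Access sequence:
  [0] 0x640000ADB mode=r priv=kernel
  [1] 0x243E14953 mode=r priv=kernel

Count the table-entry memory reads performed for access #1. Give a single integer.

Walk each access:
#0 VA=0x640000ADB (r,kernel):
  L0: frame=0x27 idx=25 entry=0x2A087 [P=1 RW=1 US=1 PS=1]
  ⇒ phys 0x2AADB (huge @L0)  [1 reads]
#1 VA=0x243E14953 (r,kernel):
  L0: frame=0x27 idx=9 entry=0x2B007 [P=1 RW=1 US=1 PS=0]
  L1: frame=0x2B idx=31 entry=0x2F007 [P=1 RW=1 US=1 PS=0]
  L2: frame=0x2F idx=20 entry=0x30007 [P=1 RW=1 US=1 PS=0]
  ⇒ phys 0x30953  [3 reads]

Entries read for #1: 3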